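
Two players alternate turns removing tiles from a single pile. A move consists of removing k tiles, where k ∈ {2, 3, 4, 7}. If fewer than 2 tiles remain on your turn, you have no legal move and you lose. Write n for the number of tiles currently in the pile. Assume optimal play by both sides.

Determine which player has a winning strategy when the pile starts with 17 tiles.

Build the W/L table. Terminal = L. A non-terminal position is W if it has a move to some L; otherwise it is L.
n=0: no move → L
n=1: no move → L
n=2: W (go to 0, an L position)
n=3: W (go to 1, an L position)
n=4: W (go to 1, an L position)
n=5: W (go to 1, an L position)
n=6: L (options 4(W), 3(W), 2(W) are all W)
n=7: W (go to 0, an L position)
n=8: W (go to 6, an L position)
n=9: W (go to 6, an L position)
n=10: W (go to 6, an L position)
n=11: L (options 9(W), 8(W), 7(W), 4(W) are all W)
n=12: L (options 10(W), 9(W), 8(W), 5(W) are all W)
n=13: W (go to 11, an L position)
n=14: W (go to 12, an L position)
n=15: W (go to 12, an L position)
n=16: W (go to 12, an L position)
n=17: L (options 15(W), 14(W), 13(W), 10(W) are all W)
Every move from 17 reaches a W position, so the mover loses.

The second player wins.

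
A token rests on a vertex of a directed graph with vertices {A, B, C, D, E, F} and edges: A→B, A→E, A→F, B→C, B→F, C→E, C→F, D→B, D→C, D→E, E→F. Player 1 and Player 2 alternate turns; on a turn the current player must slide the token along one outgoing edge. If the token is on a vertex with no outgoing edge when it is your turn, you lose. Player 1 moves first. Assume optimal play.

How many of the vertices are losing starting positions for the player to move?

2

Work bottom-up. With no move the player to move loses. Otherwise the position is W if at least one move leads to an L position for the opponent, and L if every move leads to a W.
Every edge goes from a vertex to one that appears earlier in the order F, E, C, B, A, D, so processing vertices in that order labels each vertex after all of its successors.
F: no outgoing edge → L
E: →F(L), so W
C: →F(L), so W
B: →F(L), so W
A: →F(L), so W
D: →B(W), C(W), E(W) — all W, so L
The L vertices are D, F; that is 2 in all.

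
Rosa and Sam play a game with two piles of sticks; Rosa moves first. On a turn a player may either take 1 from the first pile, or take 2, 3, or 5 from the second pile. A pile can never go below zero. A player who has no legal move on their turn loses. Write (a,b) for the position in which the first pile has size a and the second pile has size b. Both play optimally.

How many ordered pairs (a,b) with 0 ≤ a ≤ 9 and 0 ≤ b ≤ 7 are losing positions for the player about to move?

Build the W/L table. Terminal = L. A non-terminal position is W if it has a move to some L; otherwise it is L.
Every move lowers a or b (never raises either), so fill the grid row by row in increasing a, and left to right within a row: each cell's successors are then already labelled.
      b=0  b=1  b=2  b=3  b=4  b=5  b=6  b=7
a=0:    L    L    W    W    W    W    W    L
a=1:    W    W    L    L    W    W    W    W
a=2:    L    L    W    W    W    W    W    L
a=3:    W    W    L    L    W    W    W    W
a=4:    L    L    W    W    W    W    W    L
a=5:    W    W    L    L    W    W    W    W
a=6:    L    L    W    W    W    W    W    L
a=7:    W    W    L    L    W    W    W    W
a=8:    L    L    W    W    W    W    W    L
a=9:    W    W    L    L    W    W    W    W
Cells with no legal move (terminal, hence L): (0,0), (0,1).
The remaining L cells, each justified by listing all of its moves:
(0,7): L (options (0,5)(W), (0,4)(W), (0,2)(W) are all W)
(1,2): L (options (0,2)(W), (1,0)(W) are all W)
(1,3): L (options (0,3)(W), (1,1)(W), (1,0)(W) are all W)
(2,0): L (sole option (1,0)(W) is W)
(2,1): L (sole option (1,1)(W) is W)
(2,7): L (options (1,7)(W), (2,5)(W), (2,4)(W), (2,2)(W) are all W)
(3,2): L (options (2,2)(W), (3,0)(W) are all W)
(3,3): L (options (2,3)(W), (3,1)(W), (3,0)(W) are all W)
(4,0): L (sole option (3,0)(W) is W)
(4,1): L (sole option (3,1)(W) is W)
(4,7): L (options (3,7)(W), (4,5)(W), (4,4)(W), (4,2)(W) are all W)
(5,2): L (options (4,2)(W), (5,0)(W) are all W)
(5,3): L (options (4,3)(W), (5,1)(W), (5,0)(W) are all W)
(6,0): L (sole option (5,0)(W) is W)
(6,1): L (sole option (5,1)(W) is W)
(6,7): L (options (5,7)(W), (6,5)(W), (6,4)(W), (6,2)(W) are all W)
(7,2): L (options (6,2)(W), (7,0)(W) are all W)
(7,3): L (options (6,3)(W), (7,1)(W), (7,0)(W) are all W)
(8,0): L (sole option (7,0)(W) is W)
(8,1): L (sole option (7,1)(W) is W)
(8,7): L (options (7,7)(W), (8,5)(W), (8,4)(W), (8,2)(W) are all W)
(9,2): L (options (8,2)(W), (9,0)(W) are all W)
(9,3): L (options (8,3)(W), (9,1)(W), (9,0)(W) are all W)
Every other cell has at least one move into one of the L cells above, so it is W.
L cells per row: a=0: 3, a=1: 2, a=2: 3, a=3: 2, a=4: 3, a=5: 2, a=6: 3, a=7: 2, a=8: 3, a=9: 2; total 25.

25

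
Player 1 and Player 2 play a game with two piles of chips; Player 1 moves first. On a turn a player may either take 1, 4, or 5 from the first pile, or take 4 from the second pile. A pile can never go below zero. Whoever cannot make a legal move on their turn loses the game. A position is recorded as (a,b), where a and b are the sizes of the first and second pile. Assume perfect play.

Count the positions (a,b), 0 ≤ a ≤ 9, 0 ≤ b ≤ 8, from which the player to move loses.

27

Build the W/L table. Terminal = L. A non-terminal position is W if it has a move to some L; otherwise it is L.
Every move lowers a or b (never raises either), so fill the grid row by row in increasing a, and left to right within a row: each cell's successors are then already labelled.
      b=0  b=1  b=2  b=3  b=4  b=5  b=6  b=7  b=8
a=0:    L    L    L    L    W    W    W    W    L
a=1:    W    W    W    W    L    L    L    L    W
a=2:    L    L    L    L    W    W    W    W    L
a=3:    W    W    W    W    L    L    L    L    W
a=4:    W    W    W    W    W    W    W    W    W
a=5:    W    W    W    W    W    W    W    W    W
a=6:    W    W    W    W    W    W    W    W    W
a=7:    W    W    W    W    W    W    W    W    W
a=8:    L    L    L    L    W    W    W    W    L
a=9:    W    W    W    W    L    L    L    L    W
Cells with no legal move (terminal, hence L): (0,0), (0,1), (0,2), (0,3).
The remaining L cells, each justified by listing all of its moves:
(0,8): →(0,4)(W) only, which is W, so L
(1,4): →(0,4)(W), (1,0)(W) — all W, so L
(1,5): →(0,5)(W), (1,1)(W) — all W, so L
(1,6): →(0,6)(W), (1,2)(W) — all W, so L
(1,7): →(0,7)(W), (1,3)(W) — all W, so L
(2,0): →(1,0)(W) only, which is W, so L
(2,1): →(1,1)(W) only, which is W, so L
(2,2): →(1,2)(W) only, which is W, so L
(2,3): →(1,3)(W) only, which is W, so L
(2,8): →(1,8)(W), (2,4)(W) — all W, so L
(3,4): →(2,4)(W), (3,0)(W) — all W, so L
(3,5): →(2,5)(W), (3,1)(W) — all W, so L
(3,6): →(2,6)(W), (3,2)(W) — all W, so L
(3,7): →(2,7)(W), (3,3)(W) — all W, so L
(8,0): →(7,0)(W), (4,0)(W), (3,0)(W) — all W, so L
(8,1): →(7,1)(W), (4,1)(W), (3,1)(W) — all W, so L
(8,2): →(7,2)(W), (4,2)(W), (3,2)(W) — all W, so L
(8,3): →(7,3)(W), (4,3)(W), (3,3)(W) — all W, so L
(8,8): →(7,8)(W), (4,8)(W), (3,8)(W), (8,4)(W) — all W, so L
(9,4): →(8,4)(W), (5,4)(W), (4,4)(W), (9,0)(W) — all W, so L
(9,5): →(8,5)(W), (5,5)(W), (4,5)(W), (9,1)(W) — all W, so L
(9,6): →(8,6)(W), (5,6)(W), (4,6)(W), (9,2)(W) — all W, so L
(9,7): →(8,7)(W), (5,7)(W), (4,7)(W), (9,3)(W) — all W, so L
Every other cell has at least one move into one of the L cells above, so it is W.
L cells per row: a=0: 5, a=1: 4, a=2: 5, a=3: 4, a=4: 0, a=5: 0, a=6: 0, a=7: 0, a=8: 5, a=9: 4; total 27.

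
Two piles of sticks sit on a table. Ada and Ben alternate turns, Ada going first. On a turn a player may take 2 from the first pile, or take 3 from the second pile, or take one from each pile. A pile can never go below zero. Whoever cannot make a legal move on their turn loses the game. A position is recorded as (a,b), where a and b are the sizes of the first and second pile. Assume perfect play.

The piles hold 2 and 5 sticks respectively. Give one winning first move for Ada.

Compute win/loss labels from the base case upward. A position with no move is L. Any other position is W if it can reach an L in one move, else L.
No move ever increases a pile, so every position that can arise here has a ≤ 2 and b ≤ 5; it is enough to label the cells with 0 ≤ a ≤ 2 and 0 ≤ b ≤ 5.
Every move lowers a or b (never raises either), so fill the grid row by row in increasing a, and left to right within a row: each cell's successors are then already labelled.
      b=0  b=1  b=2  b=3  b=4  b=5
a=0:    L    L    L    W    W    W
a=1:    L    W    W    W    L    L
a=2:    W    W    W    L    L    W
Cells with no legal move (terminal, hence L): (0,0), (0,1), (0,2), (1,0).
The remaining L cells, each justified by listing all of its moves:
(1,4): →(1,1)(W), (0,3)(W) — all W, so L
(1,5): →(1,2)(W), (0,4)(W) — all W, so L
(2,3): →(0,3)(W), (2,0)(W), (1,2)(W) — all W, so L
(2,4): →(0,4)(W), (2,1)(W), (1,3)(W) — all W, so L
Every other cell has at least one move into one of the L cells above, so it is W.
From (2,5), the L positions reachable in one move are: (1,4).

Move to (1,4).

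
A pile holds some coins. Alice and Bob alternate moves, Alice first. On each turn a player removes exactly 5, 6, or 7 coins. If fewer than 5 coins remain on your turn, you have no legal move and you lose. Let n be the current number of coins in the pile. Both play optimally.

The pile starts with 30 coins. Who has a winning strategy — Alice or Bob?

Classify positions by backward induction: terminal positions (no move available) are L. From any other position, the mover wins iff some move reaches an L.
n=0: no move → L
n=1: no move → L
n=2: no move → L
n=3: no move → L
n=4: no move → L
n=5: W (go to 0, an L position)
n=6: W (go to 1, an L position)
n=7: W (go to 2, an L position)
n=8: W (go to 3, an L position)
n=9: W (go to 4, an L position)
n=10: W (go to 4, an L position)
n=11: W (go to 4, an L position)
n=12: L (options 7(W), 6(W), 5(W) are all W)
n=13: L (options 8(W), 7(W), 6(W) are all W)
n=14: L (options 9(W), 8(W), 7(W) are all W)
n=15: L (options 10(W), 9(W), 8(W) are all W)
n=16: L (options 11(W), 10(W), 9(W) are all W)
n=17: W (go to 12, an L position)
n=18: W (go to 13, an L position)
n=19: W (go to 14, an L position)
n=20: W (go to 15, an L position)
n=21: W (go to 16, an L position)
n=22: W (go to 16, an L position)
n=23: W (go to 16, an L position)
n=24: L (options 19(W), 18(W), 17(W) are all W)
n=25: L (options 20(W), 19(W), 18(W) are all W)
n=26: L (options 21(W), 20(W), 19(W) are all W)
n=27: L (options 22(W), 21(W), 20(W) are all W)
n=28: L (options 23(W), 22(W), 21(W) are all W)
n=29: W (go to 24, an L position)
n=30: W (go to 25, an L position)
The starting position 30 is W: Alice should remove 5, leaving 25, handing over an L position.

Alice wins.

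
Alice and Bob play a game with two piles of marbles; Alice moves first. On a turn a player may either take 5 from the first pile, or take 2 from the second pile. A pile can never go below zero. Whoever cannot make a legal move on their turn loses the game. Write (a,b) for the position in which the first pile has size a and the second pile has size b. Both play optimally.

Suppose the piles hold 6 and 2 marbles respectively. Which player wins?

Bob wins.

Work bottom-up. With no move the player to move loses. Otherwise the position is W if at least one move leads to an L position for the opponent, and L if every move leads to a W.
No move ever increases a pile, so every position that can arise here has a ≤ 6 and b ≤ 2; it is enough to label the cells with 0 ≤ a ≤ 6 and 0 ≤ b ≤ 2.
Every move lowers a or b (never raises either), so fill the grid row by row in increasing a, and left to right within a row: each cell's successors are then already labelled.
      b=0  b=1  b=2
a=0:    L    L    W
a=1:    L    L    W
a=2:    L    L    W
a=3:    L    L    W
a=4:    L    L    W
a=5:    W    W    L
a=6:    W    W    L
Cells with no legal move (terminal, hence L): (0,0), (0,1), (1,0), (1,1), (2,0), (2,1), (3,0), (3,1), (4,0), (4,1).
The remaining L cells, each justified by listing all of its moves:
(5,2): moves to (0,2)(W), (5,0)(W); every one is W ⇒ L
(6,2): moves to (1,2)(W), (6,0)(W); every one is W ⇒ L
Every other cell has at least one move into one of the L cells above, so it is W.
Every move from (6,2) reaches a W position, so the mover loses.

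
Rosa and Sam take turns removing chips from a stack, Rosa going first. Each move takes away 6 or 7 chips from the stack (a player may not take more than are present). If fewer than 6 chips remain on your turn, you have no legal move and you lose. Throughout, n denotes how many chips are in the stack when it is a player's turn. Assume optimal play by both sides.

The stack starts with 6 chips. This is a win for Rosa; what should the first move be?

Classify positions by backward induction: terminal positions (no move available) are L. From any other position, the mover wins iff some move reaches an L.
n=0: no move → L
n=1: no move → L
n=2: no move → L
n=3: no move → L
n=4: no move → L
n=5: no move → L
n=6: →0(L), so W
From 6, the L positions reachable in one move are: 0.

Remove 6, leaving 0.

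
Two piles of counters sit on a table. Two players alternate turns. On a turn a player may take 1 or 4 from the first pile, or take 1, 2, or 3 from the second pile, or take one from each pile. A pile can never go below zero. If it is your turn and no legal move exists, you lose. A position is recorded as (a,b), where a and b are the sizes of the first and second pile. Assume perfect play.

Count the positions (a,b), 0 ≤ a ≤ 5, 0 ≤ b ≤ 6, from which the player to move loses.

Work bottom-up. With no move the player to move loses. Otherwise the position is W if at least one move leads to an L position for the opponent, and L if every move leads to a W.
Every move lowers a or b (never raises either), so fill the grid row by row in increasing a, and left to right within a row: each cell's successors are then already labelled.
      b=0  b=1  b=2  b=3  b=4  b=5  b=6
a=0:    L    W    W    W    L    W    W
a=1:    W    W    L    W    W    W    L
a=2:    L    W    W    W    L    W    W
a=3:    W    W    L    W    W    W    L
a=4:    W    L    W    W    W    L    W
a=5:    L    W    W    W    L    W    W
Cells with no legal move (terminal, hence L): (0,0).
The remaining L cells, each justified by listing all of its moves:
(0,4): L (options (0,3)(W), (0,2)(W), (0,1)(W) are all W)
(1,2): L (options (0,2)(W), (1,1)(W), (1,0)(W), (0,1)(W) are all W)
(1,6): L (options (0,6)(W), (1,5)(W), (1,4)(W), (1,3)(W), (0,5)(W) are all W)
(2,0): L (sole option (1,0)(W) is W)
(2,4): L (options (1,4)(W), (2,3)(W), (2,2)(W), (2,1)(W), (1,3)(W) are all W)
(3,2): L (options (2,2)(W), (3,1)(W), (3,0)(W), (2,1)(W) are all W)
(3,6): L (options (2,6)(W), (3,5)(W), (3,4)(W), (3,3)(W), (2,5)(W) are all W)
(4,1): L (options (3,1)(W), (0,1)(W), (4,0)(W), (3,0)(W) are all W)
(4,5): L (options (3,5)(W), (0,5)(W), (4,4)(W), (4,3)(W), (4,2)(W), (3,4)(W) are all W)
(5,0): L (options (4,0)(W), (1,0)(W) are all W)
(5,4): L (options (4,4)(W), (1,4)(W), (5,3)(W), (5,2)(W), (5,1)(W), (4,3)(W) are all W)
Every other cell has at least one move into one of the L cells above, so it is W.
L cells per row: a=0: 2, a=1: 2, a=2: 2, a=3: 2, a=4: 2, a=5: 2; total 12.

12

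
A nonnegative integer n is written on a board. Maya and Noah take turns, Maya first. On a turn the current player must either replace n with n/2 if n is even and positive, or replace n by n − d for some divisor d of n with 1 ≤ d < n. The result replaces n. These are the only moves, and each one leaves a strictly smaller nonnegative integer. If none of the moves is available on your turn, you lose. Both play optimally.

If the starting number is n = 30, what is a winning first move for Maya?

Build the W/L table. Terminal = L. A non-terminal position is W if it has a move to some L; otherwise it is L.
n=0: no move → L
n=1: no move → L
n=2: reaches L-position 1 → W
n=3: only reaches 2(W), which is W → L
n=4: reaches L-position 3 → W
n=5: only reaches 4(W), which is W → L
n=6: reaches L-position 3 → W
n=7: only reaches 6(W), which is W → L
n=8: reaches L-position 7 → W
n=9: only reaches 6(W), 8(W), all W → L
n=10: reaches L-position 5 → W
n=11: only reaches 10(W), which is W → L
n=12: reaches L-position 9 → W
n=13: only reaches 12(W), which is W → L
n=14: reaches L-position 7 → W
n=15: only reaches 10(W), 12(W), 14(W), all W → L
n=16: reaches L-position 15 → W
n=17: only reaches 16(W), which is W → L
n=18: reaches L-position 9 → W
n=19: only reaches 18(W), which is W → L
n=20: reaches L-position 15 → W
n=21: only reaches 14(W), 18(W), 20(W), all W → L
n=22: reaches L-position 11 → W
n=23: only reaches 22(W), which is W → L
n=24: reaches L-position 21 → W
n=25: only reaches 20(W), 24(W), all W → L
n=26: reaches L-position 13 → W
n=27: only reaches 18(W), 24(W), 26(W), all W → L
n=28: reaches L-position 21 → W
n=29: only reaches 28(W), which is W → L
n=30: reaches L-position 15 → W
From 30, the L positions reachable in one move are: 15, 25, 27, 29. Any move reaching one of these is winning.

Move to 15.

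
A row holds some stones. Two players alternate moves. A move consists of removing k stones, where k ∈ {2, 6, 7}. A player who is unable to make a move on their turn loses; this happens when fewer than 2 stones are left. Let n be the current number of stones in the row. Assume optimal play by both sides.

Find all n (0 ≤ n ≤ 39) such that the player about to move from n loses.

Compute win/loss labels from the base case upward. A position with no move is L. Any other position is W if it can reach an L in one move, else L.
n=0: no move → L
n=1: no move → L
n=2: →0(L), so W
n=3: →1(L), so W
n=4: →2(W) only, which is W, so L
n=5: →3(W) only, which is W, so L
n=6: →4(L), so W
n=7: →5(L), so W
n=8: →1(L), so W
n=9: →7(W), 3(W), 2(W) — all W, so L
n=10: →4(L), so W
n=11: →9(L), so W
n=12: →5(L), so W
n=13: →11(W), 7(W), 6(W) — all W, so L
n=14: →12(W), 8(W), 7(W) — all W, so L
n=15: →13(L), so W
n=16: →14(L), so W
n=17: →15(W), 11(W), 10(W) — all W, so L
n=18: →16(W), 12(W), 11(W) — all W, so L
n=19: →17(L), so W
n=20: →18(L), so W
n=21: →14(L), so W
n=22: →20(W), 16(W), 15(W) — all W, so L
n=23: →17(L), so W
n=24: →22(L), so W
n=25: →18(L), so W
n=26: →24(W), 20(W), 19(W) — all W, so L
n=27: →25(W), 21(W), 20(W) — all W, so L
n=28: →26(L), so W
n=29: →27(L), so W
n=30: →28(W), 24(W), 23(W) — all W, so L
n=31: →29(W), 25(W), 24(W) — all W, so L
n=32: →30(L), so W
n=33: →31(L), so W
n=34: →27(L), so W
n=35: →33(W), 29(W), 28(W) — all W, so L
n=36: →30(L), so W
n=37: →35(L), so W
n=38: →31(L), so W
n=39: →37(W), 33(W), 32(W) — all W, so L
The losing starting values of n are exactly the entries labelled L in this table (16 of them).

0, 1, 4, 5, 9, 13, 14, 17, 18, 22, 26, 27, 30, 31, 35, 39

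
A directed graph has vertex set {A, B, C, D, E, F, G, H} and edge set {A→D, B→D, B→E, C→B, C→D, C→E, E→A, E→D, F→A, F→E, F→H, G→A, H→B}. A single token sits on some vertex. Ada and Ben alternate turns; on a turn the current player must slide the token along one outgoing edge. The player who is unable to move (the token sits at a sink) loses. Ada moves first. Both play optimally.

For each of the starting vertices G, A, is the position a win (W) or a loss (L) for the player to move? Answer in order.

G: L, A: W

Use the standard recursion: the mover loses at a terminal position; elsewhere, the mover wins exactly when some move hands the opponent an L position.
Every edge goes from a vertex to one that appears earlier in the order D, A, E, B, H, G, C, F, so processing vertices in that order labels each vertex after all of its successors.
D: no outgoing edge → L
A: →D(L), so W
E: →D(L), so W
B: →D(L), so W
H: →B(W) only, which is W, so L
G: →A(W) only, which is W, so L
C: →D(L), so W
F: →H(L), so W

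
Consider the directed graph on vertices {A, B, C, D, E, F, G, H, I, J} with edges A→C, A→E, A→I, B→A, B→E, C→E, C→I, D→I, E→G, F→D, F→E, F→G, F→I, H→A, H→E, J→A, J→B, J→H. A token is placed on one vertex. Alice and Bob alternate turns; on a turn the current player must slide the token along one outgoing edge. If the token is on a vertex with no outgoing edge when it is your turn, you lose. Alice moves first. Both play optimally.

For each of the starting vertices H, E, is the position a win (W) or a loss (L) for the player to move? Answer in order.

H: L, E: W

Positions with no move are L. A position that does have a move is losing for the player to move precisely when every available move leads to a winning position for the opponent. Fill in the labels:
Every edge goes from a vertex to one that appears earlier in the order G, I, E, C, A, H, B, D, F, J, so processing vertices in that order labels each vertex after all of its successors.
G: no outgoing edge → L
I: no outgoing edge → L
E: reaches L-position G → W
C: reaches L-position I → W
A: reaches L-position I → W
H: only reaches A(W), E(W), all W → L
B: only reaches A(W), E(W), all W → L
D: reaches L-position I → W
F: reaches L-position I → W
J: reaches L-position B → W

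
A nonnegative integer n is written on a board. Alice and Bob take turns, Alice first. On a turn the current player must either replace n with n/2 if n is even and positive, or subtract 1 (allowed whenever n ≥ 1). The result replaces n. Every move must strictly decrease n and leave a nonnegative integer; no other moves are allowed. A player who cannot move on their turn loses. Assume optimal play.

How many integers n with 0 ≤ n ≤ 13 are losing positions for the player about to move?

7

Use the standard recursion: the mover loses at a terminal position; elsewhere, the mover wins exactly when some move hands the opponent an L position.
n=0: no move → L
n=1: reaches L-position 0 → W
n=2: only reaches 1(W), which is W → L
n=3: reaches L-position 2 → W
n=4: reaches L-position 2 → W
n=5: only reaches 4(W), which is W → L
n=6: reaches L-position 5 → W
n=7: only reaches 6(W), which is W → L
n=8: reaches L-position 7 → W
n=9: only reaches 8(W), which is W → L
n=10: reaches L-position 5 → W
n=11: only reaches 10(W), which is W → L
n=12: reaches L-position 11 → W
n=13: only reaches 12(W), which is W → L
L entries with 0 ≤ n ≤ 13: n = 0, 2, 5, 7, 9, 11, 13; that makes 7.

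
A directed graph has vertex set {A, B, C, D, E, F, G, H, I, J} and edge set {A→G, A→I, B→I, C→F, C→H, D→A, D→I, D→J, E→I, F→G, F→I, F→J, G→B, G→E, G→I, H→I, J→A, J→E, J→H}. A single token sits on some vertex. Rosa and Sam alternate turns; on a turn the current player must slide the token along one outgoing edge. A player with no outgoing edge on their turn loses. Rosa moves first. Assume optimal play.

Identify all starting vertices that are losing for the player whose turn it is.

C, I, J

Use the standard recursion: the mover loses at a terminal position; elsewhere, the mover wins exactly when some move hands the opponent an L position.
Every edge goes from a vertex to one that appears earlier in the order I, E, B, G, A, H, J, F, C, D, so processing vertices in that order labels each vertex after all of its successors.
I: no outgoing edge → L
E: reaches L-position I → W
B: reaches L-position I → W
G: reaches L-position I → W
A: reaches L-position I → W
H: reaches L-position I → W
J: only reaches H(W), A(W), E(W), all W → L
F: reaches L-position J → W
C: only reaches F(W), H(W), all W → L
D: reaches L-position J → W
The losing starting vertices are exactly the entries labelled L in this table (3 of them).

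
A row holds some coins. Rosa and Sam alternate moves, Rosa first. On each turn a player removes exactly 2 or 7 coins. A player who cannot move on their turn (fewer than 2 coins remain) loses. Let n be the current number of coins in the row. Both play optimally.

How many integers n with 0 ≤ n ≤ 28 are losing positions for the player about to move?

14

Work bottom-up. With no move the player to move loses. Otherwise the position is W if at least one move leads to an L position for the opponent, and L if every move leads to a W.
n=0: no move → L
n=1: no move → L
n=2: can move to 0, which is L ⇒ W
n=3: can move to 1, which is L ⇒ W
n=4: the only move is to 2(W), a W ⇒ L
n=5: the only move is to 3(W), a W ⇒ L
n=6: can move to 4, which is L ⇒ W
n=7: can move to 5, which is L ⇒ W
n=8: can move to 1, which is L ⇒ W
n=9: moves to 7(W), 2(W); every one is W ⇒ L
n=10: moves to 8(W), 3(W); every one is W ⇒ L
n=11: can move to 9, which is L ⇒ W
n=12: can move to 10, which is L ⇒ W
n=13: moves to 11(W), 6(W); every one is W ⇒ L
n=14: moves to 12(W), 7(W); every one is W ⇒ L
n=15: can move to 13, which is L ⇒ W
n=16: can move to 14, which is L ⇒ W
n=17: can move to 10, which is L ⇒ W
n=18: moves to 16(W), 11(W); every one is W ⇒ L
n=19: moves to 17(W), 12(W); every one is W ⇒ L
n=20: can move to 18, which is L ⇒ W
n=21: can move to 19, which is L ⇒ W
n=22: moves to 20(W), 15(W); every one is W ⇒ L
n=23: moves to 21(W), 16(W); every one is W ⇒ L
n=24: can move to 22, which is L ⇒ W
n=25: can move to 23, which is L ⇒ W
n=26: can move to 19, which is L ⇒ W
n=27: moves to 25(W), 20(W); every one is W ⇒ L
n=28: moves to 26(W), 21(W); every one is W ⇒ L
L entries with 0 ≤ n ≤ 28: n = 0, 1, 4, 5, 9, 10, 13, 14, 18, 19, 22, 23, 27, 28; that makes 14.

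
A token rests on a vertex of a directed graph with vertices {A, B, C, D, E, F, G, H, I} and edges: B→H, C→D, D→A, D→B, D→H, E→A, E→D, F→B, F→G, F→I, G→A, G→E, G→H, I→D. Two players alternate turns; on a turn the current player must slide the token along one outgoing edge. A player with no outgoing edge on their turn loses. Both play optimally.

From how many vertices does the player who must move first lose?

Compute win/loss labels from the base case upward. A position with no move is L. Any other position is W if it can reach an L in one move, else L.
Every edge goes from a vertex to one that appears earlier in the order H, A, B, D, E, C, G, I, F, so processing vertices in that order labels each vertex after all of its successors.
H: no outgoing edge → L
A: no outgoing edge → L
B: can move to H, which is L ⇒ W
D: can move to A, which is L ⇒ W
E: can move to A, which is L ⇒ W
C: the only move is to D(W), a W ⇒ L
G: can move to A, which is L ⇒ W
I: the only move is to D(W), a W ⇒ L
F: can move to I, which is L ⇒ W
The L vertices are A, C, H, I; that is 4 in all.

4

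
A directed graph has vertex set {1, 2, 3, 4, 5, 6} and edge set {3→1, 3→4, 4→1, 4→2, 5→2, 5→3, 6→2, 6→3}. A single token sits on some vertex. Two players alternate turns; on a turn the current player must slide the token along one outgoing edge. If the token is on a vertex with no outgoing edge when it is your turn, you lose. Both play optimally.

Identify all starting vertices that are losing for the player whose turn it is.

1, 2

Label each position W (a win for the player to move) or L (a loss). A position with no legal move is L; any other position is W exactly when some move reaches an L, and L when every move reaches a W.
Every edge goes from a vertex to one that appears earlier in the order 1, 2, 4, 3, 5, 6, so processing vertices in that order labels each vertex after all of its successors.
1: no outgoing edge → L
2: no outgoing edge → L
4: can move to 2, which is L ⇒ W
3: can move to 1, which is L ⇒ W
5: can move to 2, which is L ⇒ W
6: can move to 2, which is L ⇒ W
The losing starting vertices are exactly the entries labelled L in this table (2 of them).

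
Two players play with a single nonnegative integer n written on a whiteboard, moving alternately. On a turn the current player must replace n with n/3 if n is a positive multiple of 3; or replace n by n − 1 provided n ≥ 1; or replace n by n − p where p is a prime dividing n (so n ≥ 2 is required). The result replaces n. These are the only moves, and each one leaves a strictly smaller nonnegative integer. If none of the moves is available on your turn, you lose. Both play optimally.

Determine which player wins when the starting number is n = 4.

Label each position W (a win for the player to move) or L (a loss). A position with no legal move is L; any other position is W exactly when some move reaches an L, and L when every move reaches a W.
n=0: no move → L
n=1: reaches L-position 0 → W
n=2: reaches L-position 0 → W
n=3: reaches L-position 0 → W
n=4: only reaches 2(W), 3(W), all W → L
Every move from 4 reaches a W position, so the mover loses.

The second player wins.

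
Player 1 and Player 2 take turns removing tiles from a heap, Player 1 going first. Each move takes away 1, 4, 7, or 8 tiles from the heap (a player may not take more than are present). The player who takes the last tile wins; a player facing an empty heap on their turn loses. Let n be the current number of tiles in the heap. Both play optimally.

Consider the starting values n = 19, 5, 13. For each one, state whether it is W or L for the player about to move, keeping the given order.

Label each position W (a win for the player to move) or L (a loss). A position with no legal move is L; any other position is W exactly when some move reaches an L, and L when every move reaches a W.
n=0: no move → L
n=1: reaches L-position 0 → W
n=2: only reaches 1(W), which is W → L
n=3: reaches L-position 2 → W
n=4: reaches L-position 0 → W
n=5: only reaches 4(W), 1(W), all W → L
n=6: reaches L-position 5 → W
n=7: reaches L-position 0 → W
n=8: reaches L-position 0 → W
n=9: reaches L-position 5 → W
n=10: reaches L-position 2 → W
n=11: only reaches 10(W), 7(W), 4(W), 3(W), all W → L
n=12: reaches L-position 11 → W
n=13: reaches L-position 5 → W
n=14: only reaches 13(W), 10(W), 7(W), 6(W), all W → L
n=15: reaches L-position 14 → W
n=16: only reaches 15(W), 12(W), 9(W), 8(W), all W → L
n=17: reaches L-position 16 → W
n=18: reaches L-position 14 → W
n=19: reaches L-position 11 → W

19: W, 5: L, 13: W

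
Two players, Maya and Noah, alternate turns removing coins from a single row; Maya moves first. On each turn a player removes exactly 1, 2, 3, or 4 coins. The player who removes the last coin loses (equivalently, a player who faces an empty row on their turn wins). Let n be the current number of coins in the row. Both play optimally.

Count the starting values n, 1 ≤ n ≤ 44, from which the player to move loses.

9

Work bottom-up. With no move the player to move wins. Otherwise the position is W if at least one move leads to an L position for the opponent, and L if every move leads to a W.
n=0: no move; the opponent has just taken the last coin and therefore loses → W
n=1: L (sole option 0(W) is W)
n=2: W (go to 1, an L position)
n=3: W (go to 1, an L position)
n=4: W (go to 1, an L position)
n=5: W (go to 1, an L position)
n=6: L (options 5(W), 4(W), 3(W), 2(W) are all W)
n=7: W (go to 6, an L position)
n=8: W (go to 6, an L position)
n=9: W (go to 6, an L position)
n=10: W (go to 6, an L position)
n=11: L (options 10(W), 9(W), 8(W), 7(W) are all W)
n=12: W (go to 11, an L position)
n=13: W (go to 11, an L position)
n=14: W (go to 11, an L position)
n=15: W (go to 11, an L position)
n=16: L (options 15(W), 14(W), 13(W), 12(W) are all W)
n=17: W (go to 16, an L position)
n=18: W (go to 16, an L position)
n=19: W (go to 16, an L position)
n=20: W (go to 16, an L position)
n=21: L (options 20(W), 19(W), 18(W), 17(W) are all W)
n=22: W (go to 21, an L position)
n=23: W (go to 21, an L position)
n=24: W (go to 21, an L position)
n=25: W (go to 21, an L position)
n=26: L (options 25(W), 24(W), 23(W), 22(W) are all W)
n=27: W (go to 26, an L position)
n=28: W (go to 26, an L position)
n=29: W (go to 26, an L position)
n=30: W (go to 26, an L position)
n=31: L (options 30(W), 29(W), 28(W), 27(W) are all W)
n=32: W (go to 31, an L position)
n=33: W (go to 31, an L position)
n=34: W (go to 31, an L position)
n=35: W (go to 31, an L position)
n=36: L (options 35(W), 34(W), 33(W), 32(W) are all W)
n=37: W (go to 36, an L position)
n=38: W (go to 36, an L position)
n=39: W (go to 36, an L position)
n=40: W (go to 36, an L position)
n=41: L (options 40(W), 39(W), 38(W), 37(W) are all W)
n=42: W (go to 41, an L position)
n=43: W (go to 41, an L position)
n=44: W (go to 41, an L position)
L entries with 1 ≤ n ≤ 44 (the range starts at n=1): n = 1, 6, 11, 16, 21, 26, 31, 36, 41; that makes 9.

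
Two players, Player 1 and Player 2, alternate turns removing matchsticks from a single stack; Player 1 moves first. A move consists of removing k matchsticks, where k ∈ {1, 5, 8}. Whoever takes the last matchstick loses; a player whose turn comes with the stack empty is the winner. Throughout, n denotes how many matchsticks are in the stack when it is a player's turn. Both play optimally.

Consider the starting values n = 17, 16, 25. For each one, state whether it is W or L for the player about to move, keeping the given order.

17: W, 16: L, 25: W

Work bottom-up. With no move the player to move wins. Otherwise the position is W if at least one move leads to an L position for the opponent, and L if every move leads to a W.
n=0: no move; the opponent has just taken the last matchstick and therefore loses → W
n=1: →0(W) only, which is W, so L
n=2: →1(L), so W
n=3: →2(W) only, which is W, so L
n=4: →3(L), so W
n=5: →4(W), 0(W) — all W, so L
n=6: →5(L), so W
n=7: →6(W), 2(W) — all W, so L
n=8: →7(L), so W
n=9: →1(L), so W
n=10: →5(L), so W
n=11: →3(L), so W
n=12: →7(L), so W
n=13: →5(L), so W
n=14: →13(W), 9(W), 6(W) — all W, so L
n=15: →14(L), so W
n=16: →15(W), 11(W), 8(W) — all W, so L
n=17: →16(L), so W
n=18: →17(W), 13(W), 10(W) — all W, so L
n=19: →18(L), so W
n=20: →19(W), 15(W), 12(W) — all W, so L
n=21: →20(L), so W
n=22: →14(L), so W
n=23: →18(L), so W
n=24: →16(L), so W
n=25: →20(L), so W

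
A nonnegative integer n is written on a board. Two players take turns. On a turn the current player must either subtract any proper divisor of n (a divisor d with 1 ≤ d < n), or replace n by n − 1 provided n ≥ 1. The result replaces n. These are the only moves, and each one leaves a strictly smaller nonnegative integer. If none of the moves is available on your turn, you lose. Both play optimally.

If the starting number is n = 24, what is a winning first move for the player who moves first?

Classify positions by backward induction: terminal positions (no move available) are L. From any other position, the mover wins iff some move reaches an L.
n=0: no move → L
n=1: can move to 0, which is L ⇒ W
n=2: the only move is to 1(W), a W ⇒ L
n=3: can move to 2, which is L ⇒ W
n=4: can move to 2, which is L ⇒ W
n=5: the only move is to 4(W), a W ⇒ L
n=6: can move to 5, which is L ⇒ W
n=7: the only move is to 6(W), a W ⇒ L
n=8: can move to 7, which is L ⇒ W
n=9: moves to 6(W), 8(W); every one is W ⇒ L
n=10: can move to 5, which is L ⇒ W
n=11: the only move is to 10(W), a W ⇒ L
n=12: can move to 9, which is L ⇒ W
n=13: the only move is to 12(W), a W ⇒ L
n=14: can move to 7, which is L ⇒ W
n=15: moves to 10(W), 12(W), 14(W); every one is W ⇒ L
n=16: can move to 15, which is L ⇒ W
n=17: the only move is to 16(W), a W ⇒ L
n=18: can move to 9, which is L ⇒ W
n=19: the only move is to 18(W), a W ⇒ L
n=20: can move to 15, which is L ⇒ W
n=21: moves to 14(W), 18(W), 20(W); every one is W ⇒ L
n=22: can move to 11, which is L ⇒ W
n=23: the only move is to 22(W), a W ⇒ L
n=24: can move to 21, which is L ⇒ W
From 24, the L positions reachable in one move are: 21, 23. Any move reaching one of these is winning.

Move to 21.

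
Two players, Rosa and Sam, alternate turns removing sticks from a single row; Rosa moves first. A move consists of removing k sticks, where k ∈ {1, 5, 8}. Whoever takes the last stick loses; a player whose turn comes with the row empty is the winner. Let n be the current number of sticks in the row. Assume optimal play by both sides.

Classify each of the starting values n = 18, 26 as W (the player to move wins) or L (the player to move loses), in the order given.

18: L, 26: W

Classify positions by backward induction: terminal positions (no move available) are W. From any other position, the mover wins iff some move reaches an L.
n=0: no move; the opponent has just taken the last stick and therefore loses → W
n=1: →0(W) only, which is W, so L
n=2: →1(L), so W
n=3: →2(W) only, which is W, so L
n=4: →3(L), so W
n=5: →4(W), 0(W) — all W, so L
n=6: →5(L), so W
n=7: →6(W), 2(W) — all W, so L
n=8: →7(L), so W
n=9: →1(L), so W
n=10: →5(L), so W
n=11: →3(L), so W
n=12: →7(L), so W
n=13: →5(L), so W
n=14: →13(W), 9(W), 6(W) — all W, so L
n=15: →14(L), so W
n=16: →15(W), 11(W), 8(W) — all W, so L
n=17: →16(L), so W
n=18: →17(W), 13(W), 10(W) — all W, so L
n=19: →18(L), so W
n=20: →19(W), 15(W), 12(W) — all W, so L
n=21: →20(L), so W
n=22: →14(L), so W
n=23: →18(L), so W
n=24: →16(L), so W
n=25: →20(L), so W
n=26: →18(L), so W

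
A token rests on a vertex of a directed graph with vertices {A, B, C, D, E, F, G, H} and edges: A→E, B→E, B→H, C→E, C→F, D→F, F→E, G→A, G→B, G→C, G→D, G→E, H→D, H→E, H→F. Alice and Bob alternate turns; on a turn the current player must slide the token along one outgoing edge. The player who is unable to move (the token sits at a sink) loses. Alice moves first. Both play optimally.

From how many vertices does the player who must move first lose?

2

Classify positions by backward induction: terminal positions (no move available) are L. From any other position, the mover wins iff some move reaches an L.
Every edge goes from a vertex to one that appears earlier in the order E, F, C, D, H, A, B, G, so processing vertices in that order labels each vertex after all of its successors.
E: no outgoing edge → L
F: W (go to E, an L position)
C: W (go to E, an L position)
D: L (sole option F(W) is W)
H: W (go to D, an L position)
A: W (go to E, an L position)
B: W (go to E, an L position)
G: W (go to D, an L position)
The L vertices are D, E; that is 2 in all.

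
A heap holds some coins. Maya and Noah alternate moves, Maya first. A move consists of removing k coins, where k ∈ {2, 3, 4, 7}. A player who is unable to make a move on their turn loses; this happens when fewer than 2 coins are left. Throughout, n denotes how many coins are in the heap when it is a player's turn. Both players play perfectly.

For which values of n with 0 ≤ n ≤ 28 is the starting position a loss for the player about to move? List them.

Compute win/loss labels from the base case upward. A position with no move is L. Any other position is W if it can reach an L in one move, else L.
n=0: no move → L
n=1: no move → L
n=2: can move to 0, which is L ⇒ W
n=3: can move to 1, which is L ⇒ W
n=4: can move to 1, which is L ⇒ W
n=5: can move to 1, which is L ⇒ W
n=6: moves to 4(W), 3(W), 2(W); every one is W ⇒ L
n=7: can move to 0, which is L ⇒ W
n=8: can move to 6, which is L ⇒ W
n=9: can move to 6, which is L ⇒ W
n=10: can move to 6, which is L ⇒ W
n=11: moves to 9(W), 8(W), 7(W), 4(W); every one is W ⇒ L
n=12: moves to 10(W), 9(W), 8(W), 5(W); every one is W ⇒ L
n=13: can move to 11, which is L ⇒ W
n=14: can move to 12, which is L ⇒ W
n=15: can move to 12, which is L ⇒ W
n=16: can move to 12, which is L ⇒ W
n=17: moves to 15(W), 14(W), 13(W), 10(W); every one is W ⇒ L
n=18: can move to 11, which is L ⇒ W
n=19: can move to 17, which is L ⇒ W
n=20: can move to 17, which is L ⇒ W
n=21: can move to 17, which is L ⇒ W
n=22: moves to 20(W), 19(W), 18(W), 15(W); every one is W ⇒ L
n=23: moves to 21(W), 20(W), 19(W), 16(W); every one is W ⇒ L
n=24: can move to 22, which is L ⇒ W
n=25: can move to 23, which is L ⇒ W
n=26: can move to 23, which is L ⇒ W
n=27: can move to 23, which is L ⇒ W
n=28: moves to 26(W), 25(W), 24(W), 21(W); every one is W ⇒ L
Reading off the rows marked L gives the requested list; there are 9 such values of n.

0, 1, 6, 11, 12, 17, 22, 23, 28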